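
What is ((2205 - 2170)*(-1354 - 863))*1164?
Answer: -90320580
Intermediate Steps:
((2205 - 2170)*(-1354 - 863))*1164 = (35*(-2217))*1164 = -77595*1164 = -90320580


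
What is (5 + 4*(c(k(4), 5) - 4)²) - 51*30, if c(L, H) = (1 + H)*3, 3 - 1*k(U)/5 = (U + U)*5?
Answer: -741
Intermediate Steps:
k(U) = 15 - 50*U (k(U) = 15 - 5*(U + U)*5 = 15 - 5*2*U*5 = 15 - 50*U)
c(L, H) = 3 + 3*H
(5 + 4*(c(k(4), 5) - 4)²) - 51*30 = (5 + 4*((3 + 3*5) - 4)²) - 51*30 = (5 + 4*((3 + 15) - 4)²) - 1530 = (5 + 4*(18 - 4)²) - 1530 = (5 + 4*14²) - 1530 = (5 + 4*196) - 1530 = (5 + 784) - 1530 = 789 - 1530 = -741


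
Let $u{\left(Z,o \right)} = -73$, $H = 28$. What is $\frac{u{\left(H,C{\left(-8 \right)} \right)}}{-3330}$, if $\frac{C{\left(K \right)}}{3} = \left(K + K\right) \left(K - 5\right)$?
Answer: $\frac{73}{3330} \approx 0.021922$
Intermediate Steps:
$C{\left(K \right)} = 6 K \left(-5 + K\right)$ ($C{\left(K \right)} = 3 \left(K + K\right) \left(K - 5\right) = 3 \cdot 2 K \left(-5 + K\right) = 6 K \left(-5 + K\right)$)
$\frac{u{\left(H,C{\left(-8 \right)} \right)}}{-3330} = - \frac{73}{-3330} = \left(-73\right) \left(- \frac{1}{3330}\right) = \frac{73}{3330}$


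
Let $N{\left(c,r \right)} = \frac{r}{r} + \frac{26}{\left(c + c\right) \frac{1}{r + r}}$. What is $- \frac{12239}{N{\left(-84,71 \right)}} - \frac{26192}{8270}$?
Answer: $\frac{2114009554}{3642935} \approx 580.3$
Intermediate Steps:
$N{\left(c,r \right)} = 1 + \frac{26 r}{c}$ ($N{\left(c,r \right)} = 1 + \frac{26}{2 c \frac{1}{2 r}} = 1 + \frac{26}{c \frac{1}{r}} = 1 + 26 \frac{r}{c} = 1 + \frac{26 r}{c}$)
$- \frac{12239}{N{\left(-84,71 \right)}} - \frac{26192}{8270} = - \frac{12239}{\frac{1}{-84} \left(-84 + 26 \cdot 71\right)} - \frac{26192}{8270} = - \frac{12239}{\left(- \frac{1}{84}\right) \left(-84 + 1846\right)} - \frac{13096}{4135} = - \frac{12239}{\left(- \frac{1}{84}\right) 1762} - \frac{13096}{4135} = - \frac{12239}{- \frac{881}{42}} - \frac{13096}{4135} = \left(-12239\right) \left(- \frac{42}{881}\right) - \frac{13096}{4135} = \frac{514038}{881} - \frac{13096}{4135} = \frac{2114009554}{3642935}$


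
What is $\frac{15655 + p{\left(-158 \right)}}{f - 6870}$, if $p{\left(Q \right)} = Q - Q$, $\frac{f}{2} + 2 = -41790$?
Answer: $- \frac{15655}{90454} \approx -0.17307$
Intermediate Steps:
$f = -83584$ ($f = -4 + 2 \left(-41790\right) = -4 - 83580 = -83584$)
$p{\left(Q \right)} = 0$
$\frac{15655 + p{\left(-158 \right)}}{f - 6870} = \frac{15655 + 0}{-83584 - 6870} = \frac{15655}{-90454} = 15655 \left(- \frac{1}{90454}\right) = - \frac{15655}{90454}$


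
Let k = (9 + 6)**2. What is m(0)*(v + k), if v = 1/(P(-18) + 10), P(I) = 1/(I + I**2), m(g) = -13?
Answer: -8957403/3061 ≈ -2926.3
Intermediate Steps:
k = 225 (k = 15**2 = 225)
v = 306/3061 (v = 1/(1/((-18)*(1 - 18)) + 10) = 1/(-1/18/(-17) + 10) = 1/(-1/18*(-1/17) + 10) = 1/(1/306 + 10) = 1/(3061/306) = 306/3061 ≈ 0.099967)
m(0)*(v + k) = -13*(306/3061 + 225) = -13*689031/3061 = -8957403/3061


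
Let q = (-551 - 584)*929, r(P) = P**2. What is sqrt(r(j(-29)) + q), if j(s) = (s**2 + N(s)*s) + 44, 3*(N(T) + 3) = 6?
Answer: I*sqrt(219019) ≈ 467.99*I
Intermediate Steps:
N(T) = -1 (N(T) = -3 + (1/3)*6 = -3 + 2 = -1)
j(s) = 44 + s**2 - s (j(s) = (s**2 - s) + 44 = 44 + s**2 - s)
q = -1054415 (q = -1135*929 = -1054415)
sqrt(r(j(-29)) + q) = sqrt((44 + (-29)**2 - 1*(-29))**2 - 1054415) = sqrt((44 + 841 + 29)**2 - 1054415) = sqrt(914**2 - 1054415) = sqrt(835396 - 1054415) = sqrt(-219019) = I*sqrt(219019)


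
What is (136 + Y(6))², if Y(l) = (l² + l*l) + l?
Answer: 45796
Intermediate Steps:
Y(l) = l + 2*l² (Y(l) = (l² + l²) + l = 2*l² + l = l + 2*l²)
(136 + Y(6))² = (136 + 6*(1 + 2*6))² = (136 + 6*(1 + 12))² = (136 + 6*13)² = (136 + 78)² = 214² = 45796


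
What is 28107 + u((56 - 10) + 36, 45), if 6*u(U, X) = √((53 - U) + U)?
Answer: 28107 + √53/6 ≈ 28108.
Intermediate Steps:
u(U, X) = √53/6 (u(U, X) = √((53 - U) + U)/6 = √53/6)
28107 + u((56 - 10) + 36, 45) = 28107 + √53/6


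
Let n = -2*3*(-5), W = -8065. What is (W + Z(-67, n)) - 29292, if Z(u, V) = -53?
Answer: -37410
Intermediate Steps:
n = 30 (n = -6*(-5) = 30)
(W + Z(-67, n)) - 29292 = (-8065 - 53) - 29292 = -8118 - 29292 = -37410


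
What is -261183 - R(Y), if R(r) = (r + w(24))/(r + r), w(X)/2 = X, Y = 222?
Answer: -19327587/74 ≈ -2.6118e+5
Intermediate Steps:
w(X) = 2*X
R(r) = (48 + r)/(2*r) (R(r) = (r + 2*24)/(r + r) = (r + 48)/((2*r)) = (48 + r)*(1/(2*r)) = (48 + r)/(2*r))
-261183 - R(Y) = -261183 - (48 + 222)/(2*222) = -261183 - 270/(2*222) = -261183 - 1*45/74 = -261183 - 45/74 = -19327587/74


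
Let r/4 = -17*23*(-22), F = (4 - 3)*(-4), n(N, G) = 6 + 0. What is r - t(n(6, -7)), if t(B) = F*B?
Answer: 34432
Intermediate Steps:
n(N, G) = 6
F = -4 (F = 1*(-4) = -4)
r = 34408 (r = 4*(-17*23*(-22)) = 4*(-391*(-22)) = 4*8602 = 34408)
t(B) = -4*B
r - t(n(6, -7)) = 34408 - (-4)*6 = 34408 - 1*(-24) = 34408 + 24 = 34432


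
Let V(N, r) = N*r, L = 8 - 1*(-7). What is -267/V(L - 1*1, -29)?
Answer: 267/406 ≈ 0.65764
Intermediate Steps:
L = 15 (L = 8 + 7 = 15)
-267/V(L - 1*1, -29) = -267*(-1/(29*(15 - 1*1))) = -267*(-1/(29*(15 - 1))) = -267/(14*(-29)) = -267/(-406) = -267*(-1/406) = 267/406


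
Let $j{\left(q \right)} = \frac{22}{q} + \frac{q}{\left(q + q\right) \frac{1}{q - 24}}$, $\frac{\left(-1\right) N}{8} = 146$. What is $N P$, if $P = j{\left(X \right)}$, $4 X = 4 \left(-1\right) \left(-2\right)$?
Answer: $0$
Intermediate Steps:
$N = -1168$ ($N = \left(-8\right) 146 = -1168$)
$X = 2$ ($X = \frac{4 \left(-1\right) \left(-2\right)}{4} = \frac{\left(-4\right) \left(-2\right)}{4} = \frac{1}{4} \cdot 8 = 2$)
$j{\left(q \right)} = -12 + \frac{q}{2} + \frac{22}{q}$ ($j{\left(q \right)} = \frac{22}{q} + \frac{q}{2 q \frac{1}{-24 + q}} = \frac{22}{q} + q \frac{-24 + q}{2 q} = \frac{22}{q} + \left(-12 + \frac{q}{2}\right) = -12 + \frac{q}{2} + \frac{22}{q}$)
$P = 0$ ($P = -12 + \frac{1}{2} \cdot 2 + \frac{22}{2} = -12 + 1 + 22 \cdot \frac{1}{2} = -12 + 1 + 11 = 0$)
$N P = \left(-1168\right) 0 = 0$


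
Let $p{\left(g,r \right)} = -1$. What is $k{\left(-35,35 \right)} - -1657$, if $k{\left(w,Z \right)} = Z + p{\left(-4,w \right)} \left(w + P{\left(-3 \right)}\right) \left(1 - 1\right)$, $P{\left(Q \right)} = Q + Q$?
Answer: $1692$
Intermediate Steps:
$P{\left(Q \right)} = 2 Q$
$k{\left(w,Z \right)} = Z$ ($k{\left(w,Z \right)} = Z - \left(w + 2 \left(-3\right)\right) \left(1 - 1\right) = Z - \left(w - 6\right) 0 = Z - \left(-6 + w\right) 0 = Z - 0 = Z + 0 = Z$)
$k{\left(-35,35 \right)} - -1657 = 35 - -1657 = 35 + 1657 = 1692$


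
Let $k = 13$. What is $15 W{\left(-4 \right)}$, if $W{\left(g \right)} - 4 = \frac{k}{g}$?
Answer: $\frac{45}{4} \approx 11.25$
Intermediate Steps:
$W{\left(g \right)} = 4 + \frac{13}{g}$
$15 W{\left(-4 \right)} = 15 \left(4 + \frac{13}{-4}\right) = 15 \left(4 + 13 \left(- \frac{1}{4}\right)\right) = 15 \left(4 - \frac{13}{4}\right) = 15 \cdot \frac{3}{4} = \frac{45}{4}$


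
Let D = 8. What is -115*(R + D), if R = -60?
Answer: 5980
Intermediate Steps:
-115*(R + D) = -115*(-60 + 8) = -115*(-52) = 5980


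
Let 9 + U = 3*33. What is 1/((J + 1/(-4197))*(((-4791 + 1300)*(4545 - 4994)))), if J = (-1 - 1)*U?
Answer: -4197/1184154143599 ≈ -3.5443e-9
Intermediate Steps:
U = 90 (U = -9 + 3*33 = -9 + 99 = 90)
J = -180 (J = (-1 - 1)*90 = -2*90 = -180)
1/((J + 1/(-4197))*(((-4791 + 1300)*(4545 - 4994)))) = 1/((-180 + 1/(-4197))*(((-4791 + 1300)*(4545 - 4994)))) = 1/((-180 - 1/4197)*((-3491*(-449)))) = 1/(-755461/4197*1567459) = -4197/755461*1/1567459 = -4197/1184154143599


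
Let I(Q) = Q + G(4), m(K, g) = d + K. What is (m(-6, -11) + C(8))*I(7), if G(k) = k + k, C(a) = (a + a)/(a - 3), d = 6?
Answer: 48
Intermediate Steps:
m(K, g) = 6 + K
C(a) = 2*a/(-3 + a) (C(a) = (2*a)/(-3 + a) = 2*a/(-3 + a))
G(k) = 2*k
I(Q) = 8 + Q (I(Q) = Q + 2*4 = Q + 8 = 8 + Q)
(m(-6, -11) + C(8))*I(7) = ((6 - 6) + 2*8/(-3 + 8))*(8 + 7) = (0 + 2*8/5)*15 = (0 + 2*8*(⅕))*15 = (0 + 16/5)*15 = (16/5)*15 = 48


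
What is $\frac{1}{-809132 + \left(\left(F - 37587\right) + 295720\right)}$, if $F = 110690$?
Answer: $- \frac{1}{440309} \approx -2.2711 \cdot 10^{-6}$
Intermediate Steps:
$\frac{1}{-809132 + \left(\left(F - 37587\right) + 295720\right)} = \frac{1}{-809132 + \left(\left(110690 - 37587\right) + 295720\right)} = \frac{1}{-809132 + \left(73103 + 295720\right)} = \frac{1}{-809132 + 368823} = \frac{1}{-440309} = - \frac{1}{440309}$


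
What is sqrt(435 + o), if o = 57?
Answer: 2*sqrt(123) ≈ 22.181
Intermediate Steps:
sqrt(435 + o) = sqrt(435 + 57) = sqrt(492) = 2*sqrt(123)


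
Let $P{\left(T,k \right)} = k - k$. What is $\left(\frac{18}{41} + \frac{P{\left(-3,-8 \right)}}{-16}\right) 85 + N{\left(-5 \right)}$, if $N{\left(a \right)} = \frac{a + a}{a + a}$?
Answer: $\frac{1571}{41} \approx 38.317$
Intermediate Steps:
$P{\left(T,k \right)} = 0$
$N{\left(a \right)} = 1$ ($N{\left(a \right)} = \frac{2 a}{2 a} = 2 a \frac{1}{2 a} = 1$)
$\left(\frac{18}{41} + \frac{P{\left(-3,-8 \right)}}{-16}\right) 85 + N{\left(-5 \right)} = \left(\frac{18}{41} + \frac{0}{-16}\right) 85 + 1 = \left(18 \cdot \frac{1}{41} + 0 \left(- \frac{1}{16}\right)\right) 85 + 1 = \left(\frac{18}{41} + 0\right) 85 + 1 = \frac{18}{41} \cdot 85 + 1 = \frac{1530}{41} + 1 = \frac{1571}{41}$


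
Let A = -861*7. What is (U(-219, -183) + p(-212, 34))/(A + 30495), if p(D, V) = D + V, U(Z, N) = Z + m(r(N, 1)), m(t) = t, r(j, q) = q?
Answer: -33/2039 ≈ -0.016184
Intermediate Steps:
A = -6027
U(Z, N) = 1 + Z (U(Z, N) = Z + 1 = 1 + Z)
(U(-219, -183) + p(-212, 34))/(A + 30495) = ((1 - 219) + (-212 + 34))/(-6027 + 30495) = (-218 - 178)/24468 = -396*1/24468 = -33/2039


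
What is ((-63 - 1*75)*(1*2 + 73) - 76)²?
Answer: 108701476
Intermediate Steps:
((-63 - 1*75)*(1*2 + 73) - 76)² = ((-63 - 75)*(2 + 73) - 76)² = (-138*75 - 76)² = (-10350 - 76)² = (-10426)² = 108701476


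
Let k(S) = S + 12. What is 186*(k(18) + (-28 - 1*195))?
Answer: -35898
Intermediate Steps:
k(S) = 12 + S
186*(k(18) + (-28 - 1*195)) = 186*((12 + 18) + (-28 - 1*195)) = 186*(30 + (-28 - 195)) = 186*(30 - 223) = 186*(-193) = -35898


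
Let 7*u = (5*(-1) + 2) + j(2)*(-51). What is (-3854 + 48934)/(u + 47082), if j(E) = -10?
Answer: 315560/330081 ≈ 0.95601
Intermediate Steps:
u = 507/7 (u = ((5*(-1) + 2) - 10*(-51))/7 = ((-5 + 2) + 510)/7 = (-3 + 510)/7 = (1/7)*507 = 507/7 ≈ 72.429)
(-3854 + 48934)/(u + 47082) = (-3854 + 48934)/(507/7 + 47082) = 45080/(330081/7) = 45080*(7/330081) = 315560/330081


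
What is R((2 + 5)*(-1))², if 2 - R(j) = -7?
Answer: 81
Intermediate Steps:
R(j) = 9 (R(j) = 2 - 1*(-7) = 2 + 7 = 9)
R((2 + 5)*(-1))² = 9² = 81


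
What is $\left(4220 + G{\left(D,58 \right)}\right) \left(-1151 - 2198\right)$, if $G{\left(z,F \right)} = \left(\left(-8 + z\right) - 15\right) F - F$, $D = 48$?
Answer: $-18794588$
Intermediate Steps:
$G{\left(z,F \right)} = - F + F \left(-23 + z\right)$ ($G{\left(z,F \right)} = \left(-23 + z\right) F - F = F \left(-23 + z\right) - F = - F + F \left(-23 + z\right)$)
$\left(4220 + G{\left(D,58 \right)}\right) \left(-1151 - 2198\right) = \left(4220 + 58 \left(-24 + 48\right)\right) \left(-1151 - 2198\right) = \left(4220 + 58 \cdot 24\right) \left(-3349\right) = \left(4220 + 1392\right) \left(-3349\right) = 5612 \left(-3349\right) = -18794588$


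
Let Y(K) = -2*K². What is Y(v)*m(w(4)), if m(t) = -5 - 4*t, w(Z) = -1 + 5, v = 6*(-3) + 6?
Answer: 6048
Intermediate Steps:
v = -12 (v = -18 + 6 = -12)
w(Z) = 4
Y(v)*m(w(4)) = (-2*(-12)²)*(-5 - 4*4) = (-2*144)*(-5 - 16) = -288*(-21) = 6048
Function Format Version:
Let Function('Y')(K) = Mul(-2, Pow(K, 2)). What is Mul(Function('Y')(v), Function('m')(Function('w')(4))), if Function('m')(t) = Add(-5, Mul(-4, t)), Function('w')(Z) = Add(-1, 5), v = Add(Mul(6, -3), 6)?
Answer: 6048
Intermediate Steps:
v = -12 (v = Add(-18, 6) = -12)
Function('w')(Z) = 4
Mul(Function('Y')(v), Function('m')(Function('w')(4))) = Mul(Mul(-2, Pow(-12, 2)), Add(-5, Mul(-4, 4))) = Mul(Mul(-2, 144), Add(-5, -16)) = Mul(-288, -21) = 6048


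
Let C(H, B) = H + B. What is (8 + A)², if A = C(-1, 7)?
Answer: 196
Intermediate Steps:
C(H, B) = B + H
A = 6 (A = 7 - 1 = 6)
(8 + A)² = (8 + 6)² = 14² = 196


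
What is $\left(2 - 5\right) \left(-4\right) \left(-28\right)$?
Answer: $-336$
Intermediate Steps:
$\left(2 - 5\right) \left(-4\right) \left(-28\right) = \left(-3\right) \left(-4\right) \left(-28\right) = 12 \left(-28\right) = -336$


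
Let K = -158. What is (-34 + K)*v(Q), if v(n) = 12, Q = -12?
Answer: -2304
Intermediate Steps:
(-34 + K)*v(Q) = (-34 - 158)*12 = -192*12 = -2304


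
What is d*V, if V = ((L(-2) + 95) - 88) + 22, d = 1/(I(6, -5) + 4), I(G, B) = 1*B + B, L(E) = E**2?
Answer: -11/2 ≈ -5.5000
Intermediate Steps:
I(G, B) = 2*B (I(G, B) = B + B = 2*B)
d = -1/6 (d = 1/(2*(-5) + 4) = 1/(-10 + 4) = 1/(-6) = -1/6 ≈ -0.16667)
V = 33 (V = (((-2)**2 + 95) - 88) + 22 = ((4 + 95) - 88) + 22 = (99 - 88) + 22 = 11 + 22 = 33)
d*V = -1/6*33 = -11/2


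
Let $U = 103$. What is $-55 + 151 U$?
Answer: $15498$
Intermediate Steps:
$-55 + 151 U = -55 + 151 \cdot 103 = -55 + 15553 = 15498$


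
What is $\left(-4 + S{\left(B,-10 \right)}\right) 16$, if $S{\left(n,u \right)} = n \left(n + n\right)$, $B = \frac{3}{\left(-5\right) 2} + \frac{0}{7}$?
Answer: $- \frac{1528}{25} \approx -61.12$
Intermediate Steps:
$B = - \frac{3}{10}$ ($B = \frac{3}{-10} + 0 \cdot \frac{1}{7} = 3 \left(- \frac{1}{10}\right) + 0 = - \frac{3}{10} + 0 = - \frac{3}{10} \approx -0.3$)
$S{\left(n,u \right)} = 2 n^{2}$ ($S{\left(n,u \right)} = n 2 n = 2 n^{2}$)
$\left(-4 + S{\left(B,-10 \right)}\right) 16 = \left(-4 + 2 \left(- \frac{3}{10}\right)^{2}\right) 16 = \left(-4 + 2 \cdot \frac{9}{100}\right) 16 = \left(-4 + \frac{9}{50}\right) 16 = \left(- \frac{191}{50}\right) 16 = - \frac{1528}{25}$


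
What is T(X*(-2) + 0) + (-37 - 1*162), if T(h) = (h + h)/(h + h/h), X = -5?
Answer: -2169/11 ≈ -197.18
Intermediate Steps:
T(h) = 2*h/(1 + h) (T(h) = (2*h)/(h + 1) = (2*h)/(1 + h) = 2*h/(1 + h))
T(X*(-2) + 0) + (-37 - 1*162) = 2*(-5*(-2) + 0)/(1 + (-5*(-2) + 0)) + (-37 - 1*162) = 2*(10 + 0)/(1 + (10 + 0)) + (-37 - 162) = 2*10/(1 + 10) - 199 = 2*10/11 - 199 = 2*10*(1/11) - 199 = 20/11 - 199 = -2169/11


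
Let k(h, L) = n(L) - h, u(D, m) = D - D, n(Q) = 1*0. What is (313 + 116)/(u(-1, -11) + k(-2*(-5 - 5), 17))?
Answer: -429/20 ≈ -21.450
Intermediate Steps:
n(Q) = 0
u(D, m) = 0
k(h, L) = -h (k(h, L) = 0 - h = -h)
(313 + 116)/(u(-1, -11) + k(-2*(-5 - 5), 17)) = (313 + 116)/(0 - (-2)*(-5 - 5)) = 429/(0 - (-2)*(-10)) = 429/(0 - 1*20) = 429/(0 - 20) = 429/(-20) = 429*(-1/20) = -429/20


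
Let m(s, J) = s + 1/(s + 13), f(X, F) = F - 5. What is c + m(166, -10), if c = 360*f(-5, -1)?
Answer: -356925/179 ≈ -1994.0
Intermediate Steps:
f(X, F) = -5 + F
m(s, J) = s + 1/(13 + s)
c = -2160 (c = 360*(-5 - 1) = 360*(-6) = -2160)
c + m(166, -10) = -2160 + (1 + 166**2 + 13*166)/(13 + 166) = -2160 + (1 + 27556 + 2158)/179 = -2160 + (1/179)*29715 = -2160 + 29715/179 = -356925/179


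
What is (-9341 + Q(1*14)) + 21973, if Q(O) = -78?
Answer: 12554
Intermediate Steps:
(-9341 + Q(1*14)) + 21973 = (-9341 - 78) + 21973 = -9419 + 21973 = 12554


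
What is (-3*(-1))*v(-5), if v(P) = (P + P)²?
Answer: 300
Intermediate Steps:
v(P) = 4*P² (v(P) = (2*P)² = 4*P²)
(-3*(-1))*v(-5) = (-3*(-1))*(4*(-5)²) = 3*(4*25) = 3*100 = 300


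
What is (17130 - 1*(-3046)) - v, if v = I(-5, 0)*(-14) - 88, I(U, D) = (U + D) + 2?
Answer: 20222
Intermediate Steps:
I(U, D) = 2 + D + U (I(U, D) = (D + U) + 2 = 2 + D + U)
v = -46 (v = (2 + 0 - 5)*(-14) - 88 = -3*(-14) - 88 = 42 - 88 = -46)
(17130 - 1*(-3046)) - v = (17130 - 1*(-3046)) - 1*(-46) = (17130 + 3046) + 46 = 20176 + 46 = 20222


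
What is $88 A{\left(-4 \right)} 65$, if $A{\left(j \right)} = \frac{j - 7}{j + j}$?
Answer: $7865$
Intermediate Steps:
$A{\left(j \right)} = \frac{-7 + j}{2 j}$
$88 A{\left(-4 \right)} 65 = 88 \frac{-7 - 4}{2 \left(-4\right)} 65 = 88 \cdot \frac{1}{2} \left(- \frac{1}{4}\right) \left(-11\right) 65 = 88 \cdot \frac{11}{8} \cdot 65 = 121 \cdot 65 = 7865$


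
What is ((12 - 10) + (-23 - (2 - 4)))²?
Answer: 361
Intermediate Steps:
((12 - 10) + (-23 - (2 - 4)))² = (2 + (-23 - 1*(-2)))² = (2 + (-23 + 2))² = (2 - 21)² = (-19)² = 361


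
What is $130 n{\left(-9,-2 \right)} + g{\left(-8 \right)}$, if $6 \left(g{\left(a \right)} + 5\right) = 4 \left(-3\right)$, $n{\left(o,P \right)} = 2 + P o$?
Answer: $2593$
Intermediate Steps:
$g{\left(a \right)} = -7$ ($g{\left(a \right)} = -5 + \frac{4 \left(-3\right)}{6} = -5 + \frac{1}{6} \left(-12\right) = -5 - 2 = -7$)
$130 n{\left(-9,-2 \right)} + g{\left(-8 \right)} = 130 \left(2 - -18\right) - 7 = 130 \left(2 + 18\right) - 7 = 130 \cdot 20 - 7 = 2600 - 7 = 2593$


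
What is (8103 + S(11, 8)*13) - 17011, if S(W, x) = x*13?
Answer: -7556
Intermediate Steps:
S(W, x) = 13*x
(8103 + S(11, 8)*13) - 17011 = (8103 + (13*8)*13) - 17011 = (8103 + 104*13) - 17011 = (8103 + 1352) - 17011 = 9455 - 17011 = -7556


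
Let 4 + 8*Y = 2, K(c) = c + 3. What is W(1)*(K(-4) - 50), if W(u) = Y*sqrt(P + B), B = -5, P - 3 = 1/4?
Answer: 51*I*sqrt(7)/8 ≈ 16.867*I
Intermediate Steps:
P = 13/4 (P = 3 + 1/4 = 13/4 ≈ 3.2500)
K(c) = 3 + c
Y = -1/4 (Y = -1/2 + (1/8)*2 = -1/2 + 1/4 = -1/4 ≈ -0.25000)
W(u) = -I*sqrt(7)/8 (W(u) = -sqrt(13/4 - 5)/4 = -I*sqrt(7)/8)
W(1)*(K(-4) - 50) = (-I*sqrt(7)/8)*((3 - 4) - 50) = (-I*sqrt(7)/8)*(-1 - 50) = -I*sqrt(7)/8*(-51) = 51*I*sqrt(7)/8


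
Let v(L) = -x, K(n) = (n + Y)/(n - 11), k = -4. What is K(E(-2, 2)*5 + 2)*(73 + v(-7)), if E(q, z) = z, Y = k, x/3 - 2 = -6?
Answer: 680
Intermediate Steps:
x = -12 (x = 6 + 3*(-6) = 6 - 18 = -12)
Y = -4
K(n) = (-4 + n)/(-11 + n) (K(n) = (n - 4)/(n - 11) = (-4 + n)/(-11 + n))
v(L) = 12 (v(L) = -1*(-12) = 12)
K(E(-2, 2)*5 + 2)*(73 + v(-7)) = ((-4 + (2*5 + 2))/(-11 + (2*5 + 2)))*(73 + 12) = ((-4 + (10 + 2))/(-11 + (10 + 2)))*85 = ((-4 + 12)/(-11 + 12))*85 = (8/1)*85 = (1*8)*85 = 8*85 = 680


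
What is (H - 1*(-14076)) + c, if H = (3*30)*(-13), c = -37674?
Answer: -24768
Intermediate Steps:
H = -1170 (H = 90*(-13) = -1170)
(H - 1*(-14076)) + c = (-1170 - 1*(-14076)) - 37674 = (-1170 + 14076) - 37674 = 12906 - 37674 = -24768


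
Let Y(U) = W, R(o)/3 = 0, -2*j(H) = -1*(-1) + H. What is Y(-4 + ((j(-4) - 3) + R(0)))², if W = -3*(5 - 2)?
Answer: 81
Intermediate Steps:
W = -9 (W = -3*3 = -9)
j(H) = -½ - H/2 (j(H) = -(-1*(-1) + H)/2 = -(1 + H)/2 = -½ - H/2)
R(o) = 0 (R(o) = 3*0 = 0)
Y(U) = -9
Y(-4 + ((j(-4) - 3) + R(0)))² = (-9)² = 81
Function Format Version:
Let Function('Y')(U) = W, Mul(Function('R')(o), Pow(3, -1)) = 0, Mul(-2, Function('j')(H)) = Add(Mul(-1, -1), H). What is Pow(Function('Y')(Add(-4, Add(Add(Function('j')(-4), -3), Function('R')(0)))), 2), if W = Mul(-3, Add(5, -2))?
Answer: 81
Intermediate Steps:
W = -9 (W = Mul(-3, 3) = -9)
Function('j')(H) = Add(Rational(-1, 2), Mul(Rational(-1, 2), H)) (Function('j')(H) = Mul(Rational(-1, 2), Add(Mul(-1, -1), H)) = Mul(Rational(-1, 2), Add(1, H)) = Add(Rational(-1, 2), Mul(Rational(-1, 2), H)))
Function('R')(o) = 0 (Function('R')(o) = Mul(3, 0) = 0)
Function('Y')(U) = -9
Pow(Function('Y')(Add(-4, Add(Add(Function('j')(-4), -3), Function('R')(0)))), 2) = Pow(-9, 2) = 81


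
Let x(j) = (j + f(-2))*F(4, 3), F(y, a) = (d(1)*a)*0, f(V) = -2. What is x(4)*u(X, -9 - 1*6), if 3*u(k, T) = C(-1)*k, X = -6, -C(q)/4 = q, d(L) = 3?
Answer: 0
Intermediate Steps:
C(q) = -4*q
F(y, a) = 0 (F(y, a) = (3*a)*0 = 0)
u(k, T) = 4*k/3 (u(k, T) = ((-4*(-1))*k)/3 = (4*k)/3 = 4*k/3)
x(j) = 0 (x(j) = (j - 2)*0 = (-2 + j)*0 = 0)
x(4)*u(X, -9 - 1*6) = 0*((4/3)*(-6)) = 0*(-8) = 0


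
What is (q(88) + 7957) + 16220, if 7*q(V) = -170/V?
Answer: 7446431/308 ≈ 24177.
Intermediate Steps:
q(V) = -170/(7*V) (q(V) = (-170/V)/7 = -170/(7*V))
(q(88) + 7957) + 16220 = (-170/7/88 + 7957) + 16220 = (-170/7*1/88 + 7957) + 16220 = (-85/308 + 7957) + 16220 = 2450671/308 + 16220 = 7446431/308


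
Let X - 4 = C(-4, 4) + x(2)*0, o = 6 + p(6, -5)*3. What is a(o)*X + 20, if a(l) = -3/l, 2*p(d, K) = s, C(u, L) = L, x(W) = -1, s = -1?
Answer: 44/3 ≈ 14.667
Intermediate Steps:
p(d, K) = -½ (p(d, K) = (½)*(-1) = -½)
o = 9/2 (o = 6 - ½*3 = 6 - 3/2 = 9/2 ≈ 4.5000)
X = 8 (X = 4 + (4 - 1*0) = 4 + (4 + 0) = 4 + 4 = 8)
a(o)*X + 20 = -3/9/2*8 + 20 = -3*2/9*8 + 20 = -⅔*8 + 20 = -16/3 + 20 = 44/3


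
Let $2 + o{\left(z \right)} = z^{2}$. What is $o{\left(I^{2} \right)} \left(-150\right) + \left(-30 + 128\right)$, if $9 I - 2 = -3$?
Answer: $\frac{870376}{2187} \approx 397.98$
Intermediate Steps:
$I = - \frac{1}{9}$ ($I = \frac{2}{9} + \frac{1}{9} \left(-3\right) = \frac{2}{9} - \frac{1}{3} = - \frac{1}{9} \approx -0.11111$)
$o{\left(z \right)} = -2 + z^{2}$
$o{\left(I^{2} \right)} \left(-150\right) + \left(-30 + 128\right) = \left(-2 + \left(\left(- \frac{1}{9}\right)^{2}\right)^{2}\right) \left(-150\right) + \left(-30 + 128\right) = \left(-2 + \left(\frac{1}{81}\right)^{2}\right) \left(-150\right) + 98 = \left(-2 + \frac{1}{6561}\right) \left(-150\right) + 98 = \left(- \frac{13121}{6561}\right) \left(-150\right) + 98 = \frac{656050}{2187} + 98 = \frac{870376}{2187}$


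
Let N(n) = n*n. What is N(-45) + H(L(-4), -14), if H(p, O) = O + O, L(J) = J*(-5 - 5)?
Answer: 1997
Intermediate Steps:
L(J) = -10*J (L(J) = J*(-10) = -10*J)
H(p, O) = 2*O
N(n) = n²
N(-45) + H(L(-4), -14) = (-45)² + 2*(-14) = 2025 - 28 = 1997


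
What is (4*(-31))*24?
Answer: -2976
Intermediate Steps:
(4*(-31))*24 = -124*24 = -2976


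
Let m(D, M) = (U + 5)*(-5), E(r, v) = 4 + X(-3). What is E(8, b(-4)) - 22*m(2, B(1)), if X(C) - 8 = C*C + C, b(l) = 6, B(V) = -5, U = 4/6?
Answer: 1924/3 ≈ 641.33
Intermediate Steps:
U = 2/3 (U = 4*(1/6) = 2/3 ≈ 0.66667)
X(C) = 8 + C + C**2 (X(C) = 8 + (C*C + C) = 8 + (C**2 + C) = 8 + (C + C**2) = 8 + C + C**2)
E(r, v) = 18 (E(r, v) = 4 + (8 - 3 + (-3)**2) = 4 + (8 - 3 + 9) = 4 + 14 = 18)
m(D, M) = -85/3 (m(D, M) = (2/3 + 5)*(-5) = (17/3)*(-5) = -85/3)
E(8, b(-4)) - 22*m(2, B(1)) = 18 - 22*(-85/3) = 18 + 1870/3 = 1924/3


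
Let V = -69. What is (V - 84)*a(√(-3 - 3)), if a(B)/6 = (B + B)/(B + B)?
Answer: -918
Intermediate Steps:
a(B) = 6 (a(B) = 6*((B + B)/(B + B)) = 6*((2*B)/((2*B))) = 6*((2*B)*(1/(2*B))) = 6*1 = 6)
(V - 84)*a(√(-3 - 3)) = (-69 - 84)*6 = -153*6 = -918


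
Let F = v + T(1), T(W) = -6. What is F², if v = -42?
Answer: 2304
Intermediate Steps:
F = -48 (F = -42 - 6 = -48)
F² = (-48)² = 2304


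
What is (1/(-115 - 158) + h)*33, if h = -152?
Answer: -456467/91 ≈ -5016.1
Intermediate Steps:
(1/(-115 - 158) + h)*33 = (1/(-115 - 158) - 152)*33 = (1/(-273) - 152)*33 = (-1/273 - 152)*33 = -41497/273*33 = -456467/91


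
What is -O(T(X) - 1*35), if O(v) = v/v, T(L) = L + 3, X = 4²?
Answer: -1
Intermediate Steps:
X = 16
T(L) = 3 + L
O(v) = 1
-O(T(X) - 1*35) = -1*1 = -1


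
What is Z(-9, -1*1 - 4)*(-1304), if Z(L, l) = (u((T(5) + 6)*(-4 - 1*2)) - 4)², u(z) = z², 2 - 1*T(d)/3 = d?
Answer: -133529600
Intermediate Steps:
T(d) = 6 - 3*d
Z(L, l) = 102400 (Z(L, l) = ((((6 - 3*5) + 6)*(-4 - 1*2))² - 4)² = ((((6 - 15) + 6)*(-4 - 2))² - 4)² = (((-9 + 6)*(-6))² - 4)² = ((-3*(-6))² - 4)² = (18² - 4)² = (324 - 4)² = 320² = 102400)
Z(-9, -1*1 - 4)*(-1304) = 102400*(-1304) = -133529600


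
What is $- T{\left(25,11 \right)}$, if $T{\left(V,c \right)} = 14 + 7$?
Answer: $-21$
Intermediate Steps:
$T{\left(V,c \right)} = 21$
$- T{\left(25,11 \right)} = \left(-1\right) 21 = -21$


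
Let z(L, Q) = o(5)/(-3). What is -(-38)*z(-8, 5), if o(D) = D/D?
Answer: -38/3 ≈ -12.667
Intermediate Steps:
o(D) = 1
z(L, Q) = -⅓ (z(L, Q) = 1/(-3) = 1*(-⅓) = -⅓)
-(-38)*z(-8, 5) = -(-38)*(-1)/3 = -1*38/3 = -38/3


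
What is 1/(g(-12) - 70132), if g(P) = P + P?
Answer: -1/70156 ≈ -1.4254e-5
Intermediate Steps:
g(P) = 2*P
1/(g(-12) - 70132) = 1/(2*(-12) - 70132) = 1/(-24 - 70132) = 1/(-70156) = -1/70156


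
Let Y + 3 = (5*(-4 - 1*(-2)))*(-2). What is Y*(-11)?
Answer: -187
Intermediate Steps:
Y = 17 (Y = -3 + (5*(-4 - 1*(-2)))*(-2) = -3 + (5*(-4 + 2))*(-2) = -3 + (5*(-2))*(-2) = -3 - 10*(-2) = -3 + 20 = 17)
Y*(-11) = 17*(-11) = -187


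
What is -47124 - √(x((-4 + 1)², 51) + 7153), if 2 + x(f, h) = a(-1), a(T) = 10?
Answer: -47124 - √7161 ≈ -47209.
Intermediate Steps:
x(f, h) = 8 (x(f, h) = -2 + 10 = 8)
-47124 - √(x((-4 + 1)², 51) + 7153) = -47124 - √(8 + 7153) = -47124 - √7161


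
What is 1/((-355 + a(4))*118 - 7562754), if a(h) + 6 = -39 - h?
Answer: -1/7610426 ≈ -1.3140e-7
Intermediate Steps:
a(h) = -45 - h (a(h) = -6 + (-39 - h) = -45 - h)
1/((-355 + a(4))*118 - 7562754) = 1/((-355 + (-45 - 1*4))*118 - 7562754) = 1/((-355 + (-45 - 4))*118 - 7562754) = 1/((-355 - 49)*118 - 7562754) = 1/(-404*118 - 7562754) = 1/(-47672 - 7562754) = 1/(-7610426) = -1/7610426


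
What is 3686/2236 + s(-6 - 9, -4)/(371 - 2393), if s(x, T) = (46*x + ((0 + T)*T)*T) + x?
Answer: 1146572/565149 ≈ 2.0288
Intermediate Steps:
s(x, T) = T³ + 47*x (s(x, T) = (46*x + (T*T)*T) + x = (46*x + T²*T) + x = (46*x + T³) + x = (T³ + 46*x) + x = T³ + 47*x)
3686/2236 + s(-6 - 9, -4)/(371 - 2393) = 3686/2236 + ((-4)³ + 47*(-6 - 9))/(371 - 2393) = 3686*(1/2236) + (-64 + 47*(-15))/(-2022) = 1843/1118 + (-64 - 705)*(-1/2022) = 1843/1118 - 769*(-1/2022) = 1843/1118 + 769/2022 = 1146572/565149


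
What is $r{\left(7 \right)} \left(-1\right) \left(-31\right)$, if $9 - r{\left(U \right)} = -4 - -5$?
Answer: $248$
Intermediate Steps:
$r{\left(U \right)} = 8$ ($r{\left(U \right)} = 9 - \left(-4 - -5\right) = 9 - \left(-4 + 5\right) = 9 - 1 = 8$)
$r{\left(7 \right)} \left(-1\right) \left(-31\right) = 8 \left(-1\right) \left(-31\right) = \left(-8\right) \left(-31\right) = 248$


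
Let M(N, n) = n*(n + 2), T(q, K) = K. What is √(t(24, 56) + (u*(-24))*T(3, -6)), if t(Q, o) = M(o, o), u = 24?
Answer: 4*√419 ≈ 81.878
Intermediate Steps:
M(N, n) = n*(2 + n)
t(Q, o) = o*(2 + o)
√(t(24, 56) + (u*(-24))*T(3, -6)) = √(56*(2 + 56) + (24*(-24))*(-6)) = √(56*58 - 576*(-6)) = √(3248 + 3456) = √6704 = 4*√419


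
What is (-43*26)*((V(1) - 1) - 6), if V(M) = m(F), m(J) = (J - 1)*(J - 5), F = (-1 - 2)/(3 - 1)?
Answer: -20683/2 ≈ -10342.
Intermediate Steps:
F = -3/2 ≈ -1.5000
m(J) = (-1 + J)*(-5 + J)
V(M) = 65/4 (V(M) = 5 + (-3/2)**2 - 6*(-3/2) = 5 + 9/4 + 9 = 65/4)
(-43*26)*((V(1) - 1) - 6) = (-43*26)*((65/4 - 1) - 6) = -1118*(61/4 - 6) = -1118*37/4 = -20683/2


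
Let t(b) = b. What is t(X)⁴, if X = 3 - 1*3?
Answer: 0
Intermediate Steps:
X = 0 (X = 3 - 3 = 0)
t(X)⁴ = 0⁴ = 0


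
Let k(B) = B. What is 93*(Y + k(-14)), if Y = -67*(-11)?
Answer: 67239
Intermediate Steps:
Y = 737
93*(Y + k(-14)) = 93*(737 - 14) = 93*723 = 67239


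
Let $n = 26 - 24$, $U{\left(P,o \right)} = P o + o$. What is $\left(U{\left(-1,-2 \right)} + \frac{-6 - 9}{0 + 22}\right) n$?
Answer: $- \frac{15}{11} \approx -1.3636$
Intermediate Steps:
$U{\left(P,o \right)} = o + P o$
$n = 2$ ($n = 26 - 24 = 2$)
$\left(U{\left(-1,-2 \right)} + \frac{-6 - 9}{0 + 22}\right) n = \left(- 2 \left(1 - 1\right) + \frac{-6 - 9}{0 + 22}\right) 2 = \left(\left(-2\right) 0 - \frac{15}{22}\right) 2 = \left(0 - \frac{15}{22}\right) 2 = \left(- \frac{15}{22}\right) 2 = - \frac{15}{11}$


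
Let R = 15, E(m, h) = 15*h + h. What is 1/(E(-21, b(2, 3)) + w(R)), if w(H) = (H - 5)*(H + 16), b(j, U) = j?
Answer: 1/342 ≈ 0.0029240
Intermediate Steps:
E(m, h) = 16*h
w(H) = (-5 + H)*(16 + H)
1/(E(-21, b(2, 3)) + w(R)) = 1/(16*2 + (-80 + 15² + 11*15)) = 1/(32 + (-80 + 225 + 165)) = 1/(32 + 310) = 1/342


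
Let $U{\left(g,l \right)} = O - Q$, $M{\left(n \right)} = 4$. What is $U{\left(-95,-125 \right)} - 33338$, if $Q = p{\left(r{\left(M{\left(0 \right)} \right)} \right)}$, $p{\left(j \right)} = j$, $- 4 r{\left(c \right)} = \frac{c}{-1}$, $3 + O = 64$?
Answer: $-33278$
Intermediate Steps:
$O = 61$ ($O = -3 + 64 = 61$)
$r{\left(c \right)} = \frac{c}{4}$ ($r{\left(c \right)} = - \frac{c \frac{1}{-1}}{4} = - \frac{c \left(-1\right)}{4} = - \frac{\left(-1\right) c}{4} = \frac{c}{4}$)
$Q = 1$ ($Q = \frac{1}{4} \cdot 4 = 1$)
$U{\left(g,l \right)} = 60$ ($U{\left(g,l \right)} = 61 - 1 = 60$)
$U{\left(-95,-125 \right)} - 33338 = 60 - 33338 = -33278$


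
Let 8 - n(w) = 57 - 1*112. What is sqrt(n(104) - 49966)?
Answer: I*sqrt(49903) ≈ 223.39*I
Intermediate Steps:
n(w) = 63 (n(w) = 8 - (57 - 1*112) = 8 - (57 - 112) = 8 - 1*(-55) = 8 + 55 = 63)
sqrt(n(104) - 49966) = sqrt(63 - 49966) = sqrt(-49903) = I*sqrt(49903)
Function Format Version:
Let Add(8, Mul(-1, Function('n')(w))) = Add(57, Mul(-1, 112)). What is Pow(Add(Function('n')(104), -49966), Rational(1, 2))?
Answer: Mul(I, Pow(49903, Rational(1, 2))) ≈ Mul(223.39, I)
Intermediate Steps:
Function('n')(w) = 63 (Function('n')(w) = Add(8, Mul(-1, Add(57, Mul(-1, 112)))) = Add(8, Mul(-1, Add(57, -112))) = Add(8, Mul(-1, -55)) = Add(8, 55) = 63)
Pow(Add(Function('n')(104), -49966), Rational(1, 2)) = Pow(Add(63, -49966), Rational(1, 2)) = Pow(-49903, Rational(1, 2)) = Mul(I, Pow(49903, Rational(1, 2)))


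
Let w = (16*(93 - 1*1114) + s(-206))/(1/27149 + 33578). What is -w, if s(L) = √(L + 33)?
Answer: 443506064/911609123 - 27149*I*√173/911609123 ≈ 0.48651 - 0.00039171*I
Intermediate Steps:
s(L) = √(33 + L)
w = -443506064/911609123 + 27149*I*√173/911609123 (w = (16*(93 - 1*1114) + √(33 - 206))/(1/27149 + 33578) = (16*(93 - 1114) + √(-173))/(1/27149 + 33578) = (16*(-1021) + I*√173)/(911609123/27149) = (-16336 + I*√173)*(27149/911609123) = -443506064/911609123 + 27149*I*√173/911609123 ≈ -0.48651 + 0.00039171*I)
-w = -(-443506064/911609123 + 27149*I*√173/911609123) = 443506064/911609123 - 27149*I*√173/911609123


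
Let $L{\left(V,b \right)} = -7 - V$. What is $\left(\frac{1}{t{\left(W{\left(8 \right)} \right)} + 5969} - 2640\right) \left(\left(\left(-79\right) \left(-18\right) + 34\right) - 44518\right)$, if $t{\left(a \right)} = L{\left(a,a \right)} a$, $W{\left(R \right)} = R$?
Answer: $\frac{664935801258}{5849} \approx 1.1368 \cdot 10^{8}$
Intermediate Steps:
$t{\left(a \right)} = a \left(-7 - a\right)$ ($t{\left(a \right)} = \left(-7 - a\right) a = a \left(-7 - a\right)$)
$\left(\frac{1}{t{\left(W{\left(8 \right)} \right)} + 5969} - 2640\right) \left(\left(\left(-79\right) \left(-18\right) + 34\right) - 44518\right) = \left(\frac{1}{\left(-1\right) 8 \left(7 + 8\right) + 5969} - 2640\right) \left(\left(\left(-79\right) \left(-18\right) + 34\right) - 44518\right) = \left(\frac{1}{\left(-1\right) 8 \cdot 15 + 5969} - 2640\right) \left(\left(1422 + 34\right) - 44518\right) = \left(\frac{1}{-120 + 5969} - 2640\right) \left(1456 - 44518\right) = \left(\frac{1}{5849} - 2640\right) \left(-43062\right) = \left(- \frac{15441359}{5849}\right) \left(-43062\right) = \frac{664935801258}{5849}$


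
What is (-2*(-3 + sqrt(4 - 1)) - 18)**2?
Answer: 156 + 48*sqrt(3) ≈ 239.14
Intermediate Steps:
(-2*(-3 + sqrt(4 - 1)) - 18)**2 = (-2*(-3 + sqrt(3)) - 18)**2 = ((6 - 2*sqrt(3)) - 18)**2 = (-12 - 2*sqrt(3))**2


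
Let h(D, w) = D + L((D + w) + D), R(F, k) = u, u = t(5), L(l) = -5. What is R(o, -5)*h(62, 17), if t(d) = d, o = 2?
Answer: 285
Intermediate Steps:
u = 5
R(F, k) = 5
h(D, w) = -5 + D (h(D, w) = D - 5 = -5 + D)
R(o, -5)*h(62, 17) = 5*(-5 + 62) = 5*57 = 285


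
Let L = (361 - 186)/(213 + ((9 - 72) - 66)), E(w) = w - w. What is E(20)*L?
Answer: 0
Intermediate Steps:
E(w) = 0
L = 25/12 (L = 175/(213 + (-63 - 66)) = 175/(213 - 129) = 175/84 = 175*(1/84) = 25/12 ≈ 2.0833)
E(20)*L = 0*(25/12) = 0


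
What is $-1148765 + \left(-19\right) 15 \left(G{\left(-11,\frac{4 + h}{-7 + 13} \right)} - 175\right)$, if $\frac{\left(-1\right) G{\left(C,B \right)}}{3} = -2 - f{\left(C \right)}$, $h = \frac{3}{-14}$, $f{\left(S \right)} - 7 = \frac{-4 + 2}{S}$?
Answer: $- \frac{12174145}{11} \approx -1.1067 \cdot 10^{6}$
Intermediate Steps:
$f{\left(S \right)} = 7 - \frac{2}{S}$ ($f{\left(S \right)} = 7 + \frac{-4 + 2}{S} = 7 - \frac{2}{S}$)
$h = - \frac{3}{14}$ ($h = 3 \left(- \frac{1}{14}\right) = - \frac{3}{14} \approx -0.21429$)
$G{\left(C,B \right)} = 27 - \frac{6}{C}$ ($G{\left(C,B \right)} = - 3 \left(-2 - \left(7 - \frac{2}{C}\right)\right) = - 3 \left(-9 + \frac{2}{C}\right) = 27 - \frac{6}{C}$)
$-1148765 + \left(-19\right) 15 \left(G{\left(-11,\frac{4 + h}{-7 + 13} \right)} - 175\right) = -1148765 + \left(-19\right) 15 \left(\left(27 - \frac{6}{-11}\right) - 175\right) = -1148765 - 285 \left(\left(27 - - \frac{6}{11}\right) - 175\right) = -1148765 - 285 \left(\left(27 + \frac{6}{11}\right) - 175\right) = -1148765 - 285 \left(\frac{303}{11} - 175\right) = -1148765 - - \frac{462270}{11} = -1148765 + \frac{462270}{11} = - \frac{12174145}{11}$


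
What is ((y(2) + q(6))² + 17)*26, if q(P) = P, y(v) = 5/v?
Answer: 4641/2 ≈ 2320.5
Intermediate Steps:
((y(2) + q(6))² + 17)*26 = ((5/2 + 6)² + 17)*26 = ((17/2)² + 17)*26 = (289/4 + 17)*26 = (357/4)*26 = 4641/2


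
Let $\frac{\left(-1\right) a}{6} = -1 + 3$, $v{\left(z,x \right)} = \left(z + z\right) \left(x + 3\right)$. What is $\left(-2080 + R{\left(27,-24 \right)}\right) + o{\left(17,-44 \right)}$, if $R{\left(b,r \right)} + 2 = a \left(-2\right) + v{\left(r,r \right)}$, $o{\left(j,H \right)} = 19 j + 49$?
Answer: $-678$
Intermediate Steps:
$v{\left(z,x \right)} = 2 z \left(3 + x\right)$
$a = -12$ ($a = - 6 \left(-1 + 3\right) = \left(-6\right) 2 = -12$)
$o{\left(j,H \right)} = 49 + 19 j$
$R{\left(b,r \right)} = 22 + 2 r \left(3 + r\right)$ ($R{\left(b,r \right)} = -2 + \left(\left(-12\right) \left(-2\right) + 2 r \left(3 + r\right)\right) = -2 + \left(24 + 2 r \left(3 + r\right)\right) = 22 + 2 r \left(3 + r\right)$)
$\left(-2080 + R{\left(27,-24 \right)}\right) + o{\left(17,-44 \right)} = \left(-2080 + \left(22 + 2 \left(-24\right) \left(3 - 24\right)\right)\right) + \left(49 + 19 \cdot 17\right) = \left(-2080 + \left(22 + 2 \left(-24\right) \left(-21\right)\right)\right) + \left(49 + 323\right) = \left(-2080 + \left(22 + 1008\right)\right) + 372 = \left(-2080 + 1030\right) + 372 = -1050 + 372 = -678$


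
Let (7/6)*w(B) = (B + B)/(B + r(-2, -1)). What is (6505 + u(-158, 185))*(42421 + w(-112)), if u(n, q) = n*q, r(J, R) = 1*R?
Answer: -108938309625/113 ≈ -9.6406e+8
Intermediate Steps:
r(J, R) = R
w(B) = 12*B/(7*(-1 + B)) (w(B) = 6*((B + B)/(B - 1))/7 = 6*((2*B)/(-1 + B))/7 = 6*(2*B/(-1 + B))/7 = 12*B/(7*(-1 + B)))
(6505 + u(-158, 185))*(42421 + w(-112)) = (6505 - 158*185)*(42421 + (12/7)*(-112)/(-1 - 112)) = (6505 - 29230)*(42421 + (12/7)*(-112)/(-113)) = -22725*(42421 + (12/7)*(-112)*(-1/113)) = -22725*(42421 + 192/113) = -22725*4793765/113 = -108938309625/113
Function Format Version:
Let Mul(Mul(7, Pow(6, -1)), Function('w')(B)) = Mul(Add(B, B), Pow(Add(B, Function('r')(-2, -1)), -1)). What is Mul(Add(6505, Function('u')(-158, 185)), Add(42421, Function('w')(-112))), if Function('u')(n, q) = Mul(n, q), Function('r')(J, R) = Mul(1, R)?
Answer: Rational(-108938309625, 113) ≈ -9.6406e+8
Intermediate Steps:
Function('r')(J, R) = R
Function('w')(B) = Mul(Rational(12, 7), B, Pow(Add(-1, B), -1)) (Function('w')(B) = Mul(Rational(6, 7), Mul(Add(B, B), Pow(Add(B, -1), -1))) = Mul(Rational(6, 7), Mul(Mul(2, B), Pow(Add(-1, B), -1))) = Mul(Rational(6, 7), Mul(2, B, Pow(Add(-1, B), -1))) = Mul(Rational(12, 7), B, Pow(Add(-1, B), -1)))
Mul(Add(6505, Function('u')(-158, 185)), Add(42421, Function('w')(-112))) = Mul(Add(6505, Mul(-158, 185)), Add(42421, Mul(Rational(12, 7), -112, Pow(Add(-1, -112), -1)))) = Mul(Add(6505, -29230), Add(42421, Mul(Rational(12, 7), -112, Pow(-113, -1)))) = Mul(-22725, Add(42421, Mul(Rational(12, 7), -112, Rational(-1, 113)))) = Mul(-22725, Add(42421, Rational(192, 113))) = Mul(-22725, Rational(4793765, 113)) = Rational(-108938309625, 113)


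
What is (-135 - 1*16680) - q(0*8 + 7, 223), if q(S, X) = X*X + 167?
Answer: -66711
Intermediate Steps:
q(S, X) = 167 + X² (q(S, X) = X² + 167 = 167 + X²)
(-135 - 1*16680) - q(0*8 + 7, 223) = (-135 - 1*16680) - (167 + 223²) = (-135 - 16680) - (167 + 49729) = -16815 - 1*49896 = -16815 - 49896 = -66711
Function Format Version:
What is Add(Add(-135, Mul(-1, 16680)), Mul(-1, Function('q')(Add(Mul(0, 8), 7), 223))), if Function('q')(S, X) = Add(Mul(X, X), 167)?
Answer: -66711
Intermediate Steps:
Function('q')(S, X) = Add(167, Pow(X, 2)) (Function('q')(S, X) = Add(Pow(X, 2), 167) = Add(167, Pow(X, 2)))
Add(Add(-135, Mul(-1, 16680)), Mul(-1, Function('q')(Add(Mul(0, 8), 7), 223))) = Add(Add(-135, Mul(-1, 16680)), Mul(-1, Add(167, Pow(223, 2)))) = Add(Add(-135, -16680), Mul(-1, Add(167, 49729))) = Add(-16815, Mul(-1, 49896)) = Add(-16815, -49896) = -66711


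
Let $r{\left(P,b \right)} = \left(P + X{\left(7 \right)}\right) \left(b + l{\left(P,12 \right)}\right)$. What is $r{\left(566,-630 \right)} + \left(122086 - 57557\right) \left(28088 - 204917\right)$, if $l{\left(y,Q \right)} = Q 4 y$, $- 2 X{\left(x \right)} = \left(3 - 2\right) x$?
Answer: $-11395670916$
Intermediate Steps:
$X{\left(x \right)} = - \frac{x}{2}$ ($X{\left(x \right)} = - \frac{\left(3 - 2\right) x}{2} = - \frac{1 x}{2} = - \frac{x}{2}$)
$l{\left(y,Q \right)} = 4 Q y$
$r{\left(P,b \right)} = \left(- \frac{7}{2} + P\right) \left(b + 48 P\right)$ ($r{\left(P,b \right)} = \left(P - \frac{7}{2}\right) \left(b + 4 \cdot 12 P\right) = \left(P - \frac{7}{2}\right) \left(b + 48 P\right) = \left(- \frac{7}{2} + P\right) \left(b + 48 P\right)$)
$r{\left(566,-630 \right)} + \left(122086 - 57557\right) \left(28088 - 204917\right) = \left(\left(-168\right) 566 + 48 \cdot 566^{2} - -2205 + 566 \left(-630\right)\right) + \left(122086 - 57557\right) \left(28088 - 204917\right) = \left(-95088 + 48 \cdot 320356 + 2205 - 356580\right) + 64529 \left(-176829\right) = \left(-95088 + 15377088 + 2205 - 356580\right) - 11410598541 = 14927625 - 11410598541 = -11395670916$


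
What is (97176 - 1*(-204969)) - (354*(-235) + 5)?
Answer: 385330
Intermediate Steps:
(97176 - 1*(-204969)) - (354*(-235) + 5) = (97176 + 204969) - (-83190 + 5) = 302145 - 1*(-83185) = 302145 + 83185 = 385330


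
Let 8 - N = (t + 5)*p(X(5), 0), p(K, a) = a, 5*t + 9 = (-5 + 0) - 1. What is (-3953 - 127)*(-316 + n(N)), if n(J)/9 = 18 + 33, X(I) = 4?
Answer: -583440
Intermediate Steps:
t = -3 (t = -9/5 + ((-5 + 0) - 1)/5 = -9/5 + (-5 - 1)/5 = -9/5 + (⅕)*(-6) = -9/5 - 6/5 = -3)
N = 8 (N = 8 - (-3 + 5)*0 = 8 - 2*0 = 8 - 1*0 = 8 + 0 = 8)
n(J) = 459 (n(J) = 9*(18 + 33) = 9*51 = 459)
(-3953 - 127)*(-316 + n(N)) = (-3953 - 127)*(-316 + 459) = -4080*143 = -583440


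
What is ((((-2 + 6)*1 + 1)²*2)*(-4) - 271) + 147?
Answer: -324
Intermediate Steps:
((((-2 + 6)*1 + 1)²*2)*(-4) - 271) + 147 = (((4*1 + 1)²*2)*(-4) - 271) + 147 = (((4 + 1)²*2)*(-4) - 271) + 147 = ((5²*2)*(-4) - 271) + 147 = ((25*2)*(-4) - 271) + 147 = (50*(-4) - 271) + 147 = (-200 - 271) + 147 = -471 + 147 = -324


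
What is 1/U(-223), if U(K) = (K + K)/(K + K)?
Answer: 1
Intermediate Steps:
U(K) = 1 (U(K) = (2*K)/((2*K)) = (2*K)*(1/(2*K)) = 1)
1/U(-223) = 1/1 = 1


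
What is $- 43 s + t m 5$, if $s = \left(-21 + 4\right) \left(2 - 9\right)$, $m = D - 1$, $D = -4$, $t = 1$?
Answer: $-5142$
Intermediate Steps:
$m = -5$ ($m = -4 - 1 = -5$)
$s = 119$ ($s = \left(-17\right) \left(-7\right) = 119$)
$- 43 s + t m 5 = \left(-43\right) 119 + 1 \left(-5\right) 5 = -5117 - 25 = -5142$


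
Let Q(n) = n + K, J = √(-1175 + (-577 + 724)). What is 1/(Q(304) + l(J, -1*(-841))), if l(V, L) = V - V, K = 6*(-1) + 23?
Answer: 1/321 ≈ 0.0031153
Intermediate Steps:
J = 2*I*√257 (J = √(-1175 + 147) = √(-1028) = 2*I*√257 ≈ 32.062*I)
K = 17 (K = -6 + 23 = 17)
l(V, L) = 0
Q(n) = 17 + n (Q(n) = n + 17 = 17 + n)
1/(Q(304) + l(J, -1*(-841))) = 1/((17 + 304) + 0) = 1/(321 + 0) = 1/321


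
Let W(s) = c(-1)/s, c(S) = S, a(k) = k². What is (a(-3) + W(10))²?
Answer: 7921/100 ≈ 79.210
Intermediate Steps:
W(s) = -1/s
(a(-3) + W(10))² = ((-3)² - 1/10)² = (9 - 1*⅒)² = (9 - ⅒)² = (89/10)² = 7921/100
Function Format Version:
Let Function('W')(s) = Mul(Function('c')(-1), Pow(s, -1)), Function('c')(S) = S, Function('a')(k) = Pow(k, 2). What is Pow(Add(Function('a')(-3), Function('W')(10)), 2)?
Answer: Rational(7921, 100) ≈ 79.210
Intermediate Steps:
Function('W')(s) = Mul(-1, Pow(s, -1))
Pow(Add(Function('a')(-3), Function('W')(10)), 2) = Pow(Add(Pow(-3, 2), Mul(-1, Pow(10, -1))), 2) = Pow(Add(9, Mul(-1, Rational(1, 10))), 2) = Pow(Add(9, Rational(-1, 10)), 2) = Pow(Rational(89, 10), 2) = Rational(7921, 100)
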